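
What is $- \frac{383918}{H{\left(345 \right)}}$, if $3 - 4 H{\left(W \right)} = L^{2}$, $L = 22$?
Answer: $\frac{1535672}{481} \approx 3192.7$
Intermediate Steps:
$H{\left(W \right)} = - \frac{481}{4}$ ($H{\left(W \right)} = \frac{3}{4} - \frac{22^{2}}{4} = \frac{3}{4} - 121 = - \frac{481}{4}$)
$- \frac{383918}{H{\left(345 \right)}} = - \frac{383918}{- \frac{481}{4}} = \left(-383918\right) \left(- \frac{4}{481}\right) = \frac{1535672}{481}$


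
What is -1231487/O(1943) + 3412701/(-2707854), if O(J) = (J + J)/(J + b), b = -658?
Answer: -357090504611668/876893387 ≈ -4.0722e+5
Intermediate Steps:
O(J) = 2*J/(-658 + J) (O(J) = (J + J)/(J - 658) = (2*J)/(-658 + J) = 2*J/(-658 + J))
-1231487/O(1943) + 3412701/(-2707854) = -1231487/(2*1943/(-658 + 1943)) + 3412701/(-2707854) = -1231487/(2*1943/1285) + 3412701*(-1/2707854) = -1231487/(2*1943*(1/1285)) - 1137567/902618 = -1231487/3886/1285 - 1137567/902618 = -1231487*1285/3886 - 1137567/902618 = -1582460795/3886 - 1137567/902618 = -357090504611668/876893387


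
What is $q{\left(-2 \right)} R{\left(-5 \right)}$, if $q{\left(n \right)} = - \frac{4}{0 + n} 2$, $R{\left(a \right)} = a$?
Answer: $-20$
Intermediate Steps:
$q{\left(n \right)} = - \frac{8}{n}$ ($q{\left(n \right)} = - \frac{4}{n} 2 = - \frac{8}{n}$)
$q{\left(-2 \right)} R{\left(-5 \right)} = - \frac{8}{-2} \left(-5\right) = \left(-8\right) \left(- \frac{1}{2}\right) \left(-5\right) = 4 \left(-5\right) = -20$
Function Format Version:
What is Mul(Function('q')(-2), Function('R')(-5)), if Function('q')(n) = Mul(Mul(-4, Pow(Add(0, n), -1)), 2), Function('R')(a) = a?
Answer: -20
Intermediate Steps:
Function('q')(n) = Mul(-8, Pow(n, -1)) (Function('q')(n) = Mul(Mul(-4, Pow(n, -1)), 2) = Mul(-8, Pow(n, -1)))
Mul(Function('q')(-2), Function('R')(-5)) = Mul(Mul(-8, Pow(-2, -1)), -5) = Mul(Mul(-8, Rational(-1, 2)), -5) = Mul(4, -5) = -20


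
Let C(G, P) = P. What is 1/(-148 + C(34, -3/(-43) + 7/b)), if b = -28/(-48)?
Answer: -43/5845 ≈ -0.0073567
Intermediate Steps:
b = 7/12 (b = -28*(-1/48) = 7/12 ≈ 0.58333)
1/(-148 + C(34, -3/(-43) + 7/b)) = 1/(-148 + (-3/(-43) + 7/(7/12))) = 1/(-148 + (-3*(-1/43) + 7*(12/7))) = 1/(-148 + (3/43 + 12)) = 1/(-148 + 519/43) = 1/(-5845/43) = -43/5845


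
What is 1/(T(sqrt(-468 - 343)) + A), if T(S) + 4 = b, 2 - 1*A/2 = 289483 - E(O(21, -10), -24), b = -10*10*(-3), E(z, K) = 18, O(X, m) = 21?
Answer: -1/578630 ≈ -1.7282e-6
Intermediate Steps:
b = 300 (b = -100*(-3) = 300)
A = -578926 (A = 4 - 2*(289483 - 1*18) = 4 - 2*(289483 - 18) = 4 - 2*289465 = 4 - 578930 = -578926)
T(S) = 296 (T(S) = -4 + 300 = 296)
1/(T(sqrt(-468 - 343)) + A) = 1/(296 - 578926) = 1/(-578630) = -1/578630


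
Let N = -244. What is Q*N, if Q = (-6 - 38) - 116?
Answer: 39040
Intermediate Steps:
Q = -160 (Q = -44 - 116 = -160)
Q*N = -160*(-244) = 39040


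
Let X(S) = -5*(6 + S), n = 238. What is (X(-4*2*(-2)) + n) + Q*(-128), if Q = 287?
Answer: -36608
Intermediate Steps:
X(S) = -30 - 5*S
(X(-4*2*(-2)) + n) + Q*(-128) = ((-30 - 5*(-4*2)*(-2)) + 238) + 287*(-128) = ((-30 - (-40)*(-2)) + 238) - 36736 = ((-30 - 5*16) + 238) - 36736 = ((-30 - 80) + 238) - 36736 = (-110 + 238) - 36736 = 128 - 36736 = -36608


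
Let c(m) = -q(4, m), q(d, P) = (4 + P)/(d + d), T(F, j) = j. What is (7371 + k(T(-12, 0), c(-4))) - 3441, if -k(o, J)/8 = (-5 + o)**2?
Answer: 3730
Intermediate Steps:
q(d, P) = (4 + P)/(2*d) (q(d, P) = (4 + P)/((2*d)) = (4 + P)*(1/(2*d)) = (4 + P)/(2*d))
c(m) = -1/2 - m/8 (c(m) = -(4 + m)/(2*4) = -(1/2 + m/8) = -1/2 - m/8)
k(o, J) = -8*(-5 + o)**2
(7371 + k(T(-12, 0), c(-4))) - 3441 = (7371 - 8*(-5 + 0)**2) - 3441 = (7371 - 8*(-5)**2) - 3441 = (7371 - 8*25) - 3441 = (7371 - 200) - 3441 = 7171 - 3441 = 3730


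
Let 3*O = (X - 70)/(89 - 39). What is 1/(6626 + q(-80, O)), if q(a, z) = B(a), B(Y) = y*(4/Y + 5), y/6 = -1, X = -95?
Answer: 10/65963 ≈ 0.00015160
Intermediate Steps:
y = -6 (y = 6*(-1) = -6)
B(Y) = -30 - 24/Y (B(Y) = -6*(4/Y + 5) = -6*(5 + 4/Y) = -30 - 24/Y)
O = -11/10 (O = ((-95 - 70)/(89 - 39))/3 = (-165/50)/3 = (-165*1/50)/3 = (⅓)*(-33/10) = -11/10 ≈ -1.1000)
q(a, z) = -30 - 24/a
1/(6626 + q(-80, O)) = 1/(6626 + (-30 - 24/(-80))) = 1/(6626 + (-30 - 24*(-1/80))) = 1/(6626 + (-30 + 3/10)) = 1/(6626 - 297/10) = 1/(65963/10) = 10/65963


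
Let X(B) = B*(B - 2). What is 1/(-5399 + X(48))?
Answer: -1/3191 ≈ -0.00031338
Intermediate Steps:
X(B) = B*(-2 + B)
1/(-5399 + X(48)) = 1/(-5399 + 48*(-2 + 48)) = 1/(-5399 + 48*46) = 1/(-5399 + 2208) = 1/(-3191) = -1/3191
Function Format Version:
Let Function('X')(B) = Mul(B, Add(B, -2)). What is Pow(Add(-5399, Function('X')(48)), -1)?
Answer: Rational(-1, 3191) ≈ -0.00031338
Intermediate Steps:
Function('X')(B) = Mul(B, Add(-2, B))
Pow(Add(-5399, Function('X')(48)), -1) = Pow(Add(-5399, Mul(48, Add(-2, 48))), -1) = Pow(Add(-5399, Mul(48, 46)), -1) = Pow(Add(-5399, 2208), -1) = Pow(-3191, -1) = Rational(-1, 3191)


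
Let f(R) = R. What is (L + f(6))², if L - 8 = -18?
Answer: 16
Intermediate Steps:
L = -10 (L = 8 - 18 = -10)
(L + f(6))² = (-10 + 6)² = (-4)² = 16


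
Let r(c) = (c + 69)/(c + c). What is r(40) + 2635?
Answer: 210909/80 ≈ 2636.4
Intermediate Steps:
r(c) = (69 + c)/(2*c) (r(c) = (69 + c)/((2*c)) = (69 + c)*(1/(2*c)) = (69 + c)/(2*c))
r(40) + 2635 = (½)*(69 + 40)/40 + 2635 = (½)*(1/40)*109 + 2635 = 109/80 + 2635 = 210909/80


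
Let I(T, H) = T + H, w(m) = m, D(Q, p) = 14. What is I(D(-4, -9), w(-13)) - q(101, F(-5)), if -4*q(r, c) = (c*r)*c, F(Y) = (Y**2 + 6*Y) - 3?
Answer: 1617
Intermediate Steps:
I(T, H) = H + T
F(Y) = -3 + Y**2 + 6*Y
q(r, c) = -r*c**2/4 (q(r, c) = -c*r*c/4 = -r*c**2/4)
I(D(-4, -9), w(-13)) - q(101, F(-5)) = (-13 + 14) - (-1)*101*(-3 + (-5)**2 + 6*(-5))**2/4 = 1 - (-1)*101*(-3 + 25 - 30)**2/4 = 1 - (-1)*101*(-8)**2/4 = 1 - (-1)*101*64/4 = 1 - 1*(-1616) = 1 + 1616 = 1617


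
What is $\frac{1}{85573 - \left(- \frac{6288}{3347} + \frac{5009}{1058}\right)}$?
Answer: $\frac{3541126}{303014662779} \approx 1.1686 \cdot 10^{-5}$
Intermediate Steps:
$\frac{1}{85573 - \left(- \frac{6288}{3347} + \frac{5009}{1058}\right)} = \frac{1}{85573 - \frac{10112419}{3541126}} = \frac{1}{\frac{303014662779}{3541126}} = \frac{3541126}{303014662779}$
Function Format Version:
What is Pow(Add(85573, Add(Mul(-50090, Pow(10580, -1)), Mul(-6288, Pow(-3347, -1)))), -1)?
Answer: Rational(3541126, 303014662779) ≈ 1.1686e-5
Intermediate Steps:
Pow(Add(85573, Add(Mul(-50090, Pow(10580, -1)), Mul(-6288, Pow(-3347, -1)))), -1) = Pow(Add(85573, Add(Mul(-50090, Rational(1, 10580)), Mul(-6288, Rational(-1, 3347)))), -1) = Pow(Add(85573, Add(Rational(-5009, 1058), Rational(6288, 3347))), -1) = Pow(Add(85573, Rational(-10112419, 3541126)), -1) = Pow(Rational(303014662779, 3541126), -1) = Rational(3541126, 303014662779)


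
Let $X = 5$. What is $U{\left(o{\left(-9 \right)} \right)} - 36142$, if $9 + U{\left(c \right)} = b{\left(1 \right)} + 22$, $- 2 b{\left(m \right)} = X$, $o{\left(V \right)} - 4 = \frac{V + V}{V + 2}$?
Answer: $- \frac{72263}{2} \approx -36132.0$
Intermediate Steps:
$o{\left(V \right)} = 4 + \frac{2 V}{2 + V}$ ($o{\left(V \right)} = 4 + \frac{V + V}{V + 2} = 4 + \frac{2 V}{2 + V}$)
$b{\left(m \right)} = - \frac{5}{2}$ ($b{\left(m \right)} = \left(- \frac{1}{2}\right) 5 = - \frac{5}{2}$)
$U{\left(c \right)} = \frac{21}{2}$ ($U{\left(c \right)} = -9 + \left(- \frac{5}{2} + 22\right) = -9 + \frac{39}{2} = \frac{21}{2}$)
$U{\left(o{\left(-9 \right)} \right)} - 36142 = \frac{21}{2} - 36142 = - \frac{72263}{2}$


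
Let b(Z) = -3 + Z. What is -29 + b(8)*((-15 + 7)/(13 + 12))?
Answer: -153/5 ≈ -30.600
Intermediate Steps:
-29 + b(8)*((-15 + 7)/(13 + 12)) = -29 + (-3 + 8)*((-15 + 7)/(13 + 12)) = -29 + 5*(-8/25) = -29 - 8/5 = -153/5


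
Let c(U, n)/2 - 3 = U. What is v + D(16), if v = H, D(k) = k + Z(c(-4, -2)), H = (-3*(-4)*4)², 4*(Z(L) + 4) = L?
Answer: 4631/2 ≈ 2315.5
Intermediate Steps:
c(U, n) = 6 + 2*U
Z(L) = -4 + L/4
H = 2304 (H = (12*4)² = 48² = 2304)
D(k) = -9/2 + k (D(k) = k + (-4 + (6 + 2*(-4))/4) = k + (-4 + (6 - 8)/4) = k + (-4 + (¼)*(-2)) = k + (-4 - ½) = k - 9/2 = -9/2 + k)
v = 2304
v + D(16) = 2304 + (-9/2 + 16) = 2304 + 23/2 = 4631/2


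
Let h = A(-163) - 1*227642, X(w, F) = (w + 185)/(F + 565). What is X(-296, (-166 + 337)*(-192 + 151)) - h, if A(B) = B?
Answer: 1468431141/6446 ≈ 2.2781e+5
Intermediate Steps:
X(w, F) = (185 + w)/(565 + F)
h = -227805 (h = -163 - 1*227642 = -163 - 227642 = -227805)
X(-296, (-166 + 337)*(-192 + 151)) - h = (185 - 296)/(565 + (-166 + 337)*(-192 + 151)) - 1*(-227805) = -111/(565 + 171*(-41)) + 227805 = -111/(565 - 7011) + 227805 = -111/(-6446) + 227805 = -1/6446*(-111) + 227805 = 111/6446 + 227805 = 1468431141/6446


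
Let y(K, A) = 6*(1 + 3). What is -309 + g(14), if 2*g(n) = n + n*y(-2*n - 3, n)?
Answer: -134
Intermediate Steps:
y(K, A) = 24 (y(K, A) = 6*4 = 24)
g(n) = 25*n/2 (g(n) = (n + n*24)/2 = (n + 24*n)/2 = (25*n)/2 = 25*n/2)
-309 + g(14) = -309 + (25/2)*14 = -309 + 175 = -134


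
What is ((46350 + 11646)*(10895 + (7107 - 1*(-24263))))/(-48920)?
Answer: -122560047/2446 ≈ -50106.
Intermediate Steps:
((46350 + 11646)*(10895 + (7107 - 1*(-24263))))/(-48920) = (57996*(10895 + (7107 + 24263)))*(-1/48920) = (57996*(10895 + 31370))*(-1/48920) = (57996*42265)*(-1/48920) = 2451200940*(-1/48920) = -122560047/2446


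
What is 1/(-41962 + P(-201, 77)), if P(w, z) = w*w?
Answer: -1/1561 ≈ -0.00064061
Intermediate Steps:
P(w, z) = w²
1/(-41962 + P(-201, 77)) = 1/(-41962 + (-201)²) = 1/(-41962 + 40401) = 1/(-1561) = -1/1561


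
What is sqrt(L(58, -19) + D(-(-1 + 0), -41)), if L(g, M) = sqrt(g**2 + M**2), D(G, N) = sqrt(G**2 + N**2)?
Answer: sqrt(5*sqrt(149) + 29*sqrt(2)) ≈ 10.102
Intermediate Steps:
L(g, M) = sqrt(M**2 + g**2)
sqrt(L(58, -19) + D(-(-1 + 0), -41)) = sqrt(sqrt((-19)**2 + 58**2) + sqrt((-(-1 + 0))**2 + (-41)**2)) = sqrt(sqrt(361 + 3364) + sqrt((-1*(-1))**2 + 1681)) = sqrt(sqrt(3725) + sqrt(1**2 + 1681)) = sqrt(5*sqrt(149) + sqrt(1 + 1681)) = sqrt(5*sqrt(149) + sqrt(1682)) = sqrt(5*sqrt(149) + 29*sqrt(2))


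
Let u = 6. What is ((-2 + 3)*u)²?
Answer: 36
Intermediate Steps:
((-2 + 3)*u)² = ((-2 + 3)*6)² = (1*6)² = 6² = 36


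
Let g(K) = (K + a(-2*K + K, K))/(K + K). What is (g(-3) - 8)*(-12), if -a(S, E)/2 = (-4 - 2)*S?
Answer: 162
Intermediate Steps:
a(S, E) = 12*S (a(S, E) = -2*(-4 - 2)*S = -(-12)*S = 12*S)
g(K) = -11/2 (g(K) = (K + 12*(-2*K + K))/(K + K) = (K + 12*(-K))/((2*K)) = (K - 12*K)*(1/(2*K)) = (-11*K)*(1/(2*K)) = -11/2)
(g(-3) - 8)*(-12) = (-11/2 - 8)*(-12) = -27/2*(-12) = 162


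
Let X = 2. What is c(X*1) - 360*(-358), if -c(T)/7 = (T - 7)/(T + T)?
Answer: 515555/4 ≈ 1.2889e+5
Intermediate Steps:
c(T) = -7*(-7 + T)/(2*T) (c(T) = -7*(T - 7)/(T + T) = -7*(-7 + T)/(2*T))
c(X*1) - 360*(-358) = 7*(7 - 2)/(2*((2*1))) - 360*(-358) = (7/2)*(7 - 1*2)/2 + 128880 = (7/2)*(1/2)*(7 - 2) + 128880 = (7/2)*(1/2)*5 + 128880 = 35/4 + 128880 = 515555/4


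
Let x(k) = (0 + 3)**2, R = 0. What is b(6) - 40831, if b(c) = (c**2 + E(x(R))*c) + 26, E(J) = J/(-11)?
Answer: -448513/11 ≈ -40774.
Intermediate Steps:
x(k) = 9 (x(k) = 3**2 = 9)
E(J) = -J/11 (E(J) = J*(-1/11) = -J/11)
b(c) = 26 + c**2 - 9*c/11 (b(c) = (c**2 + (-1/11*9)*c) + 26 = (c**2 - 9*c/11) + 26 = 26 + c**2 - 9*c/11)
b(6) - 40831 = (26 + 6**2 - 9/11*6) - 40831 = (26 + 36 - 54/11) - 40831 = 628/11 - 40831 = -448513/11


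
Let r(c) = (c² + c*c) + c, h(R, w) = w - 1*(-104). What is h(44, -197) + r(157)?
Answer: 49362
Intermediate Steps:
h(R, w) = 104 + w (h(R, w) = w + 104 = 104 + w)
r(c) = c + 2*c² (r(c) = (c² + c²) + c = 2*c² + c = c + 2*c²)
h(44, -197) + r(157) = (104 - 197) + 157*(1 + 2*157) = -93 + 157*(1 + 314) = -93 + 157*315 = -93 + 49455 = 49362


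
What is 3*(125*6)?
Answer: 2250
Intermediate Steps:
3*(125*6) = 3*750 = 2250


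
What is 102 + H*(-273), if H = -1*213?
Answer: 58251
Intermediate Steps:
H = -213
102 + H*(-273) = 102 - 213*(-273) = 102 + 58149 = 58251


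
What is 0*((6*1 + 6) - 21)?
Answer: 0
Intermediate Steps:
0*((6*1 + 6) - 21) = 0*((6 + 6) - 21) = 0*(12 - 21) = 0*(-9) = 0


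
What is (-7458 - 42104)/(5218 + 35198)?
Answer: -24781/20208 ≈ -1.2263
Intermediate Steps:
(-7458 - 42104)/(5218 + 35198) = -49562/40416 = -49562*1/40416 = -24781/20208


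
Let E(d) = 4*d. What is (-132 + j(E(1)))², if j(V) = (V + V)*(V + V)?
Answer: 4624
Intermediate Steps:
j(V) = 4*V² (j(V) = (2*V)*(2*V) = 4*V²)
(-132 + j(E(1)))² = (-132 + 4*(4*1)²)² = (-132 + 4*4²)² = (-132 + 4*16)² = (-132 + 64)² = (-68)² = 4624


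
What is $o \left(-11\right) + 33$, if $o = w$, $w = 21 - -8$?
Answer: $-286$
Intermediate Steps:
$w = 29$ ($w = 21 + 8 = 29$)
$o = 29$
$o \left(-11\right) + 33 = 29 \left(-11\right) + 33 = -319 + 33 = -286$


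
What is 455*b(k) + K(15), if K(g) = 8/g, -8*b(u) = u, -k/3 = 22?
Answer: 225257/60 ≈ 3754.3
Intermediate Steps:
k = -66 (k = -3*22 = -66)
b(u) = -u/8
455*b(k) + K(15) = 455*(-⅛*(-66)) + 8/15 = 455*(33/4) + 8*(1/15) = 15015/4 + 8/15 = 225257/60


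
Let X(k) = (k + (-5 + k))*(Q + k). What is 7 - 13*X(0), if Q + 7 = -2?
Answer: -578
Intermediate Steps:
Q = -9 (Q = -7 - 2 = -9)
X(k) = (-9 + k)*(-5 + 2*k) (X(k) = (k + (-5 + k))*(-9 + k) = (-5 + 2*k)*(-9 + k) = (-9 + k)*(-5 + 2*k))
7 - 13*X(0) = 7 - 13*(45 - 23*0 + 2*0²) = 7 - 13*(45 + 0 + 2*0) = 7 - 13*(45 + 0 + 0) = 7 - 13*45 = 7 - 585 = -578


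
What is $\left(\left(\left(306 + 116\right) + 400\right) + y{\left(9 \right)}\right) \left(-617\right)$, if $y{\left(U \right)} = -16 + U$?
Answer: $-502855$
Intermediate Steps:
$\left(\left(\left(306 + 116\right) + 400\right) + y{\left(9 \right)}\right) \left(-617\right) = \left(\left(\left(306 + 116\right) + 400\right) + \left(-16 + 9\right)\right) \left(-617\right) = \left(\left(422 + 400\right) - 7\right) \left(-617\right) = \left(822 - 7\right) \left(-617\right) = 815 \left(-617\right) = -502855$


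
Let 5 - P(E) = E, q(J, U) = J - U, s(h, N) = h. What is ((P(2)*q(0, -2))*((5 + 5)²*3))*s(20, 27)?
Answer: 36000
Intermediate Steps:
P(E) = 5 - E
((P(2)*q(0, -2))*((5 + 5)²*3))*s(20, 27) = (((5 - 1*2)*(0 - 1*(-2)))*((5 + 5)²*3))*20 = (((5 - 2)*(0 + 2))*(10²*3))*20 = ((3*2)*(100*3))*20 = (6*300)*20 = 1800*20 = 36000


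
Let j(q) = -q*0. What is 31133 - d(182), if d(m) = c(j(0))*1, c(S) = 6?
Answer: 31127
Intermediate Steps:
j(q) = 0 (j(q) = -1*0 = 0)
d(m) = 6 (d(m) = 6*1 = 6)
31133 - d(182) = 31133 - 1*6 = 31133 - 6 = 31127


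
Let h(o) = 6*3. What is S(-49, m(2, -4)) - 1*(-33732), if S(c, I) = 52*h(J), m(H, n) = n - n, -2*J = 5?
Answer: 34668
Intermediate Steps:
J = -5/2 (J = -1/2*5 = -5/2 ≈ -2.5000)
m(H, n) = 0
h(o) = 18
S(c, I) = 936 (S(c, I) = 52*18 = 936)
S(-49, m(2, -4)) - 1*(-33732) = 936 - 1*(-33732) = 936 + 33732 = 34668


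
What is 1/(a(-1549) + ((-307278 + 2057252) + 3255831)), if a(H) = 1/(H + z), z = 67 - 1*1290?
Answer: 2772/13876091459 ≈ 1.9977e-7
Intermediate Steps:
z = -1223 (z = 67 - 1290 = -1223)
a(H) = 1/(-1223 + H) (a(H) = 1/(H - 1223) = 1/(-1223 + H))
1/(a(-1549) + ((-307278 + 2057252) + 3255831)) = 1/(1/(-1223 - 1549) + ((-307278 + 2057252) + 3255831)) = 1/(1/(-2772) + (1749974 + 3255831)) = 1/(-1/2772 + 5005805) = 1/(13876091459/2772) = 2772/13876091459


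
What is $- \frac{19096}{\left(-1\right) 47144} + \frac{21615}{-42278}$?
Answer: $- \frac{26459609}{249144254} \approx -0.1062$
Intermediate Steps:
$- \frac{19096}{\left(-1\right) 47144} + \frac{21615}{-42278} = - \frac{19096}{-47144} + 21615 \left(- \frac{1}{42278}\right) = \left(-19096\right) \left(- \frac{1}{47144}\right) - \frac{21615}{42278} = \frac{2387}{5893} - \frac{21615}{42278} = - \frac{26459609}{249144254}$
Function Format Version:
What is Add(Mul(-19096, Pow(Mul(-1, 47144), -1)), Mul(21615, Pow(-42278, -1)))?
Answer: Rational(-26459609, 249144254) ≈ -0.10620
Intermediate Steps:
Add(Mul(-19096, Pow(Mul(-1, 47144), -1)), Mul(21615, Pow(-42278, -1))) = Add(Mul(-19096, Pow(-47144, -1)), Mul(21615, Rational(-1, 42278))) = Add(Mul(-19096, Rational(-1, 47144)), Rational(-21615, 42278)) = Add(Rational(2387, 5893), Rational(-21615, 42278)) = Rational(-26459609, 249144254)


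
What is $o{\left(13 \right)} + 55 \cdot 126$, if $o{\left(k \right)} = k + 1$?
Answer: $6944$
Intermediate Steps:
$o{\left(k \right)} = 1 + k$
$o{\left(13 \right)} + 55 \cdot 126 = \left(1 + 13\right) + 55 \cdot 126 = 14 + 6930 = 6944$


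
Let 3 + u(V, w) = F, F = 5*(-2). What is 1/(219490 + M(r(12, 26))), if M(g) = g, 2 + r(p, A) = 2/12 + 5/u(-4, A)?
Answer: 78/17120047 ≈ 4.5561e-6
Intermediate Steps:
F = -10
u(V, w) = -13 (u(V, w) = -3 - 10 = -13)
r(p, A) = -173/78 (r(p, A) = -2 + (2/12 + 5/(-13)) = -2 + (2*(1/12) + 5*(-1/13)) = -2 + (⅙ - 5/13) = -2 - 17/78 = -173/78)
1/(219490 + M(r(12, 26))) = 1/(219490 - 173/78) = 1/(17120047/78) = 78/17120047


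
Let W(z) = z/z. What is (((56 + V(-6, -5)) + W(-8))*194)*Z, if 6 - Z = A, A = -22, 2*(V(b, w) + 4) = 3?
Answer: 296044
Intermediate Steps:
V(b, w) = -5/2 (V(b, w) = -4 + (1/2)*3 = -4 + 3/2 = -5/2)
W(z) = 1
Z = 28 (Z = 6 - 1*(-22) = 6 + 22 = 28)
(((56 + V(-6, -5)) + W(-8))*194)*Z = (((56 - 5/2) + 1)*194)*28 = ((107/2 + 1)*194)*28 = ((109/2)*194)*28 = 10573*28 = 296044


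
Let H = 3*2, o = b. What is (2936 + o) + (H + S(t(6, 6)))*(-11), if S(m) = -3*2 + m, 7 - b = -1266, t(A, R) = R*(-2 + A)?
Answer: 3945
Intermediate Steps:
b = 1273 (b = 7 - 1*(-1266) = 7 + 1266 = 1273)
S(m) = -6 + m
o = 1273
H = 6
(2936 + o) + (H + S(t(6, 6)))*(-11) = (2936 + 1273) + (6 + (-6 + 6*(-2 + 6)))*(-11) = 4209 + (6 + (-6 + 6*4))*(-11) = 4209 + (6 + (-6 + 24))*(-11) = 4209 + (6 + 18)*(-11) = 4209 + 24*(-11) = 4209 - 264 = 3945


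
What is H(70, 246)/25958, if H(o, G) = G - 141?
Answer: 105/25958 ≈ 0.0040450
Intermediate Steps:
H(o, G) = -141 + G
H(70, 246)/25958 = (-141 + 246)/25958 = 105*(1/25958) = 105/25958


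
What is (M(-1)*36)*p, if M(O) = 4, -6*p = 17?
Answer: -408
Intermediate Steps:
p = -17/6 (p = -1/6*17 = -17/6 ≈ -2.8333)
(M(-1)*36)*p = (4*36)*(-17/6) = 144*(-17/6) = -408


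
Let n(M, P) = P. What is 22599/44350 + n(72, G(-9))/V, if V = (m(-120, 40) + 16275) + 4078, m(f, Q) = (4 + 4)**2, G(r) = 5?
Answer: 461625533/905493950 ≈ 0.50981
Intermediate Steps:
m(f, Q) = 64 (m(f, Q) = 8**2 = 64)
V = 20417 (V = (64 + 16275) + 4078 = 16339 + 4078 = 20417)
22599/44350 + n(72, G(-9))/V = 22599/44350 + 5/20417 = 461625533/905493950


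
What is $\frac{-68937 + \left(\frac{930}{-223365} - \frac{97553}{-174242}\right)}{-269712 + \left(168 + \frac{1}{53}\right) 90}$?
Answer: $\frac{3159949956707345}{11670062500001964} \approx 0.27077$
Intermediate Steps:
$\frac{-68937 + \left(\frac{930}{-223365} - \frac{97553}{-174242}\right)}{-269712 + \left(168 + \frac{1}{53}\right) 90} = \frac{-68937 + \left(930 \left(- \frac{1}{223365}\right) - - \frac{97553}{174242}\right)}{-269712 + \left(168 + \frac{1}{53}\right) 90} = \frac{-68937 + \left(- \frac{62}{14891} + \frac{97553}{174242}\right)}{-269712 + \frac{8905}{53} \cdot 90} = \frac{-68937 + \frac{1441858719}{2594637622}}{-269712 + \frac{801450}{53}} = - \frac{178865091889095}{2594637622 \left(- \frac{13493286}{53}\right)} = \left(- \frac{178865091889095}{2594637622}\right) \left(- \frac{53}{13493286}\right) = \frac{3159949956707345}{11670062500001964}$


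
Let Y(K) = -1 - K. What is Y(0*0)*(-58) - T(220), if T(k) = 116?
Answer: -58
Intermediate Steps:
Y(0*0)*(-58) - T(220) = (-1 - 0*0)*(-58) - 1*116 = (-1 - 1*0)*(-58) - 116 = (-1 + 0)*(-58) - 116 = -1*(-58) - 116 = 58 - 116 = -58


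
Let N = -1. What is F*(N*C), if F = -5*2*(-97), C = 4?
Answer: -3880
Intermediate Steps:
F = 970 (F = -10*(-97) = 970)
F*(N*C) = 970*(-1*4) = 970*(-4) = -3880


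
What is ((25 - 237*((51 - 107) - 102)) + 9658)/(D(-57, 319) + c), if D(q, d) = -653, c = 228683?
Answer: 47129/228030 ≈ 0.20668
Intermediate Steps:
((25 - 237*((51 - 107) - 102)) + 9658)/(D(-57, 319) + c) = ((25 - 237*((51 - 107) - 102)) + 9658)/(-653 + 228683) = ((25 - 237*(-56 - 102)) + 9658)/228030 = ((25 - 237*(-158)) + 9658)*(1/228030) = ((25 + 37446) + 9658)*(1/228030) = (37471 + 9658)*(1/228030) = 47129*(1/228030) = 47129/228030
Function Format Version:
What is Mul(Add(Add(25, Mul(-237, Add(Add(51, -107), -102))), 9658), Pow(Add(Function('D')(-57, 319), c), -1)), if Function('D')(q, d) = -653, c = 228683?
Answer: Rational(47129, 228030) ≈ 0.20668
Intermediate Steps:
Mul(Add(Add(25, Mul(-237, Add(Add(51, -107), -102))), 9658), Pow(Add(Function('D')(-57, 319), c), -1)) = Mul(Add(Add(25, Mul(-237, Add(Add(51, -107), -102))), 9658), Pow(Add(-653, 228683), -1)) = Mul(Add(Add(25, Mul(-237, Add(-56, -102))), 9658), Pow(228030, -1)) = Mul(Add(Add(25, Mul(-237, -158)), 9658), Rational(1, 228030)) = Mul(Add(Add(25, 37446), 9658), Rational(1, 228030)) = Mul(Add(37471, 9658), Rational(1, 228030)) = Mul(47129, Rational(1, 228030)) = Rational(47129, 228030)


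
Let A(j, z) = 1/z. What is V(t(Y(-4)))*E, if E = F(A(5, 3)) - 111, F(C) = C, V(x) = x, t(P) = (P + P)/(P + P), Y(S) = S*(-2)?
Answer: -332/3 ≈ -110.67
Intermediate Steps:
Y(S) = -2*S
t(P) = 1 (t(P) = (2*P)/((2*P)) = (2*P)*(1/(2*P)) = 1)
E = -332/3 (E = 1/3 - 111 = ⅓ - 111 = -332/3 ≈ -110.67)
V(t(Y(-4)))*E = 1*(-332/3) = -332/3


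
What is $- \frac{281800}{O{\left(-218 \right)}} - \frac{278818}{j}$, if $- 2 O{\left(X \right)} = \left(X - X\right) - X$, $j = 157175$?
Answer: $\frac{44261523838}{17132075} \approx 2583.5$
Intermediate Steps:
$O{\left(X \right)} = \frac{X}{2}$ ($O{\left(X \right)} = - \frac{\left(X - X\right) - X}{2} = - \frac{0 - X}{2} = - \frac{\left(-1\right) X}{2} = \frac{X}{2}$)
$- \frac{281800}{O{\left(-218 \right)}} - \frac{278818}{j} = - \frac{281800}{\frac{1}{2} \left(-218\right)} - \frac{278818}{157175} = - \frac{281800}{-109} - \frac{278818}{157175} = \left(-281800\right) \left(- \frac{1}{109}\right) - \frac{278818}{157175} = \frac{281800}{109} - \frac{278818}{157175} = \frac{44261523838}{17132075}$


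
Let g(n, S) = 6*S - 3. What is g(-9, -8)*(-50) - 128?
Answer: 2422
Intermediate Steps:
g(n, S) = -3 + 6*S
g(-9, -8)*(-50) - 128 = (-3 + 6*(-8))*(-50) - 128 = (-3 - 48)*(-50) - 128 = -51*(-50) - 128 = 2550 - 128 = 2422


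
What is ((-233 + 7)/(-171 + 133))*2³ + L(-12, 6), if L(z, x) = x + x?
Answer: 1132/19 ≈ 59.579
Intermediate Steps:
L(z, x) = 2*x
((-233 + 7)/(-171 + 133))*2³ + L(-12, 6) = ((-233 + 7)/(-171 + 133))*2³ + 2*6 = -226/(-38)*8 + 12 = -226*(-1/38)*8 + 12 = (113/19)*8 + 12 = 904/19 + 12 = 1132/19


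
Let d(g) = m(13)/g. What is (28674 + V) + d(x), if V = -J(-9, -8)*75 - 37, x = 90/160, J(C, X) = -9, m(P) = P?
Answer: 264016/9 ≈ 29335.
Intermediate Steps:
x = 9/16 (x = 90*(1/160) = 9/16 ≈ 0.56250)
d(g) = 13/g
V = 638 (V = -1*(-9)*75 - 37 = 9*75 - 37 = 675 - 37 = 638)
(28674 + V) + d(x) = (28674 + 638) + 13/(9/16) = 29312 + 13*(16/9) = 29312 + 208/9 = 264016/9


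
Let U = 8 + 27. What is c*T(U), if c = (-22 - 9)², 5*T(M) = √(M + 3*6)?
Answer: 961*√53/5 ≈ 1399.2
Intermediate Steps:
U = 35
T(M) = √(18 + M)/5 (T(M) = √(M + 3*6)/5 = √(M + 18)/5 = √(18 + M)/5)
c = 961 (c = (-31)² = 961)
c*T(U) = 961*(√(18 + 35)/5) = 961*(√53/5) = 961*√53/5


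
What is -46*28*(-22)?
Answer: 28336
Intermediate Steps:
-46*28*(-22) = -1288*(-22) = 28336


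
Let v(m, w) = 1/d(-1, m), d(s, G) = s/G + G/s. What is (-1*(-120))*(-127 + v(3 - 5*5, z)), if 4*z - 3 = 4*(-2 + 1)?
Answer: -1477752/97 ≈ -15235.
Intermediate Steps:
z = -¼ (z = ¾ + (4*(-2 + 1))/4 = ¾ + (4*(-1))/4 = ¾ + (¼)*(-4) = ¾ - 1 = -¼ ≈ -0.25000)
d(s, G) = G/s + s/G
v(m, w) = 1/(-m - 1/m) (v(m, w) = 1/(m/(-1) - 1/m) = 1/(m*(-1) - 1/m) = 1/(-m - 1/m))
(-1*(-120))*(-127 + v(3 - 5*5, z)) = (-1*(-120))*(-127 + (3 - 5*5)/(-1 - (3 - 5*5)²)) = 120*(-127 + (3 - 25)/(-1 - (3 - 25)²)) = 120*(-127 - 22/(-1 - 1*(-22)²)) = 120*(-127 - 22/(-1 - 1*484)) = 120*(-127 - 22/(-1 - 484)) = 120*(-127 - 22/(-485)) = 120*(-127 - 22*(-1/485)) = 120*(-127 + 22/485) = 120*(-61573/485) = -1477752/97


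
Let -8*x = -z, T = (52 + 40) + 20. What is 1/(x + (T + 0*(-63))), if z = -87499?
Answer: -8/86603 ≈ -9.2376e-5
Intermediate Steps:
T = 112 (T = 92 + 20 = 112)
x = -87499/8 (x = -(-1)*(-87499)/8 = -1/8*87499 = -87499/8 ≈ -10937.)
1/(x + (T + 0*(-63))) = 1/(-87499/8 + (112 + 0*(-63))) = 1/(-87499/8 + (112 + 0)) = 1/(-87499/8 + 112) = 1/(-86603/8) = -8/86603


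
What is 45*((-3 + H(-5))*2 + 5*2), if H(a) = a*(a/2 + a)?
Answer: 3555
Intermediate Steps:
H(a) = 3*a**2/2 (H(a) = a*(a*(1/2) + a) = a*(a/2 + a) = a*(3*a/2) = 3*a**2/2)
45*((-3 + H(-5))*2 + 5*2) = 45*((-3 + (3/2)*(-5)**2)*2 + 5*2) = 45*((-3 + (3/2)*25)*2 + 10) = 45*((-3 + 75/2)*2 + 10) = 45*((69/2)*2 + 10) = 45*(69 + 10) = 45*79 = 3555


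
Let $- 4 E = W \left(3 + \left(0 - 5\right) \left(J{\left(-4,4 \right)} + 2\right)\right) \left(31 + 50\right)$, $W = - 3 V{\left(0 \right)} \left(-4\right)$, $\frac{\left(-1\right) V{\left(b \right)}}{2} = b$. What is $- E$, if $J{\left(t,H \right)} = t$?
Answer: $0$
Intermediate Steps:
$V{\left(b \right)} = - 2 b$
$W = 0$ ($W = - 3 \left(\left(-2\right) 0\right) \left(-4\right) = \left(-3\right) 0 \left(-4\right) = 0 \left(-4\right) = 0$)
$E = 0$ ($E = - \frac{0 \left(3 + \left(0 - 5\right) \left(-4 + 2\right)\right) \left(31 + 50\right)}{4} = - \frac{0 \left(3 - -10\right) 81}{4} = - \frac{0 \left(3 + 10\right) 81}{4} = - \frac{0 \cdot 13 \cdot 81}{4} = - \frac{0 \cdot 81}{4} = \left(- \frac{1}{4}\right) 0 = 0$)
$- E = \left(-1\right) 0 = 0$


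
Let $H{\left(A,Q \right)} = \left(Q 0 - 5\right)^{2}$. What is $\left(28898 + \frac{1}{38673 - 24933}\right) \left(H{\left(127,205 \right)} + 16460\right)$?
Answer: $\frac{436367314579}{916} \approx 4.7638 \cdot 10^{8}$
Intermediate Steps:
$H{\left(A,Q \right)} = 25$ ($H{\left(A,Q \right)} = \left(0 - 5\right)^{2} = \left(-5\right)^{2} = 25$)
$\left(28898 + \frac{1}{38673 - 24933}\right) \left(H{\left(127,205 \right)} + 16460\right) = \left(28898 + \frac{1}{38673 - 24933}\right) \left(25 + 16460\right) = \left(28898 + \frac{1}{13740}\right) 16485 = \frac{397058521}{13740} \cdot 16485 = \frac{436367314579}{916}$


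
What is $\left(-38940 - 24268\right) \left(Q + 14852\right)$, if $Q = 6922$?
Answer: $-1376290992$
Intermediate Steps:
$\left(-38940 - 24268\right) \left(Q + 14852\right) = \left(-38940 - 24268\right) \left(6922 + 14852\right) = \left(-63208\right) 21774 = -1376290992$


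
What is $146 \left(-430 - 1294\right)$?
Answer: $-251704$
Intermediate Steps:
$146 \left(-430 - 1294\right) = 146 \left(-1724\right) = -251704$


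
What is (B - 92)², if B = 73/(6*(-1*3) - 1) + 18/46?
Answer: 1739890944/190969 ≈ 9110.9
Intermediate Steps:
B = -1508/437 (B = 73/(6*(-3) - 1) + 18*(1/46) = 73/(-18 - 1) + 9/23 = 73/(-19) + 9/23 = 73*(-1/19) + 9/23 = -73/19 + 9/23 = -1508/437 ≈ -3.4508)
(B - 92)² = (-1508/437 - 92)² = (-41712/437)² = 1739890944/190969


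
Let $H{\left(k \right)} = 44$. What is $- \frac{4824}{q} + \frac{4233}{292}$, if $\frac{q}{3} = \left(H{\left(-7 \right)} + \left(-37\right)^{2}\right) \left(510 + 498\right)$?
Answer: $\frac{125596027}{8664516} \approx 14.495$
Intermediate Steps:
$q = 4272912$ ($q = 3 \left(44 + \left(-37\right)^{2}\right) \left(510 + 498\right) = 3 \left(44 + 1369\right) 1008 = 3 \cdot 1413 \cdot 1008 = 3 \cdot 1424304 = 4272912$)
$- \frac{4824}{q} + \frac{4233}{292} = - \frac{4824}{4272912} + \frac{4233}{292} = \left(-4824\right) \frac{1}{4272912} + 4233 \cdot \frac{1}{292} = - \frac{67}{59346} + \frac{4233}{292} = \frac{125596027}{8664516}$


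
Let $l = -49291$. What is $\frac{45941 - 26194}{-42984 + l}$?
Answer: $- \frac{19747}{92275} \approx -0.214$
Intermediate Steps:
$\frac{45941 - 26194}{-42984 + l} = \frac{45941 - 26194}{-42984 - 49291} = \frac{19747}{-92275} = 19747 \left(- \frac{1}{92275}\right) = - \frac{19747}{92275}$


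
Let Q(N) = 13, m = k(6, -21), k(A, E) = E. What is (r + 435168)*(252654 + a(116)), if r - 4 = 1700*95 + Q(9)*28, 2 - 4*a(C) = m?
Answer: 150846966501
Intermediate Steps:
m = -21
a(C) = 23/4 (a(C) = ½ - ¼*(-21) = ½ + 21/4 = 23/4)
r = 161868 (r = 4 + (1700*95 + 13*28) = 4 + (161500 + 364) = 4 + 161864 = 161868)
(r + 435168)*(252654 + a(116)) = (161868 + 435168)*(252654 + 23/4) = 597036*(1010639/4) = 150846966501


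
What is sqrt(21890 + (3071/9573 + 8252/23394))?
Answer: 5*sqrt(135543655602738691)/12441709 ≈ 147.96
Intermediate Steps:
sqrt(21890 + (3071/9573 + 8252/23394)) = sqrt(21890 + (3071*(1/9573) + 8252*(1/23394))) = sqrt(21890 + (3071/9573 + 4126/11697)) = sqrt(21890 + 8379965/12441709) = sqrt(272357389975/12441709) = 5*sqrt(135543655602738691)/12441709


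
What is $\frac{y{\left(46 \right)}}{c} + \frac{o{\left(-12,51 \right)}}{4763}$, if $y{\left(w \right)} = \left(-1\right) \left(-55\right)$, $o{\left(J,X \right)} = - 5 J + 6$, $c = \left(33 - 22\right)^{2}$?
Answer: $\frac{2231}{4763} \approx 0.4684$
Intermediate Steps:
$c = 121$ ($c = 11^{2} = 121$)
$o{\left(J,X \right)} = 6 - 5 J$
$y{\left(w \right)} = 55$
$\frac{y{\left(46 \right)}}{c} + \frac{o{\left(-12,51 \right)}}{4763} = \frac{55}{121} + \frac{6 - -60}{4763} = 55 \cdot \frac{1}{121} + \left(6 + 60\right) \frac{1}{4763} = \frac{5}{11} + 66 \cdot \frac{1}{4763} = \frac{5}{11} + \frac{6}{433} = \frac{2231}{4763}$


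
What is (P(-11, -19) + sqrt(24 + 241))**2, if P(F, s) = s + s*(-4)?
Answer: (57 + sqrt(265))**2 ≈ 5369.8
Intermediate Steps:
P(F, s) = -3*s (P(F, s) = s - 4*s = -3*s)
(P(-11, -19) + sqrt(24 + 241))**2 = (-3*(-19) + sqrt(24 + 241))**2 = (57 + sqrt(265))**2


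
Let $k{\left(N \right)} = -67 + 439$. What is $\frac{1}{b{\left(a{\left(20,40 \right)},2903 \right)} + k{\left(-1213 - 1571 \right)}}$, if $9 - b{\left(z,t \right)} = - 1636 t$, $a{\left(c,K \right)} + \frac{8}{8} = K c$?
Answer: $\frac{1}{4749689} \approx 2.1054 \cdot 10^{-7}$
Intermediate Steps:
$k{\left(N \right)} = 372$
$a{\left(c,K \right)} = -1 + K c$
$b{\left(z,t \right)} = 9 + 1636 t$ ($b{\left(z,t \right)} = 9 - - 1636 t = 9 + 1636 t$)
$\frac{1}{b{\left(a{\left(20,40 \right)},2903 \right)} + k{\left(-1213 - 1571 \right)}} = \frac{1}{\left(9 + 1636 \cdot 2903\right) + 372} = \frac{1}{\left(9 + 4749308\right) + 372} = \frac{1}{4749317 + 372} = \frac{1}{4749689}$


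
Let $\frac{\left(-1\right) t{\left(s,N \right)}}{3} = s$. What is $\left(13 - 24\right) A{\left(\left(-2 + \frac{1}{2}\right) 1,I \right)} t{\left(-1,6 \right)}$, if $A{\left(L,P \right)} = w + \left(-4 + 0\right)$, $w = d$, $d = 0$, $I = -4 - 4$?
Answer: $132$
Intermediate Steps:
$t{\left(s,N \right)} = - 3 s$
$I = -8$
$w = 0$
$A{\left(L,P \right)} = -4$ ($A{\left(L,P \right)} = 0 + \left(-4 + 0\right) = 0 - 4 = -4$)
$\left(13 - 24\right) A{\left(\left(-2 + \frac{1}{2}\right) 1,I \right)} t{\left(-1,6 \right)} = \left(13 - 24\right) \left(-4\right) \left(\left(-3\right) \left(-1\right)\right) = \left(13 - 24\right) \left(-4\right) 3 = \left(-11\right) \left(-4\right) 3 = 44 \cdot 3 = 132$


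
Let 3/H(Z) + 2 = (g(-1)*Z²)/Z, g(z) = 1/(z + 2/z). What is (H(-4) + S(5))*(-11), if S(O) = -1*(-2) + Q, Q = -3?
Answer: 121/2 ≈ 60.500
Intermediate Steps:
S(O) = -1 (S(O) = -1*(-2) - 3 = 2 - 3 = -1)
H(Z) = 3/(-2 - Z/3) (H(Z) = 3/(-2 + ((-1/(2 + (-1)²))*Z²)/Z) = 3/(-2 + ((-1/(2 + 1))*Z²)/Z) = 3/(-2 + ((-1/3)*Z²)/Z) = 3/(-2 + ((-1*⅓)*Z²)/Z) = 3/(-2 + (-Z²/3)/Z) = 3/(-2 - Z/3))
(H(-4) + S(5))*(-11) = (9/(-6 - 1*(-4)) - 1)*(-11) = (9/(-6 + 4) - 1)*(-11) = (9/(-2) - 1)*(-11) = (9*(-½) - 1)*(-11) = (-9/2 - 1)*(-11) = -11/2*(-11) = 121/2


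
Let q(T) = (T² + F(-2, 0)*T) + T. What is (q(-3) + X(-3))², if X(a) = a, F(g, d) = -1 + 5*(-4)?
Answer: 4356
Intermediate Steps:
F(g, d) = -21 (F(g, d) = -1 - 20 = -21)
q(T) = T² - 20*T (q(T) = (T² - 21*T) + T = T² - 20*T)
(q(-3) + X(-3))² = (-3*(-20 - 3) - 3)² = (-3*(-23) - 3)² = (69 - 3)² = 66² = 4356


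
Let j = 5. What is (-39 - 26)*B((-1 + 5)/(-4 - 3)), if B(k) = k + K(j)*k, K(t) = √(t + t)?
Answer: 260/7 + 260*√10/7 ≈ 154.60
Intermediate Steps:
K(t) = √2*√t (K(t) = √(2*t) = √2*√t)
B(k) = k + k*√10 (B(k) = k + (√2*√5)*k = k + √10*k = k + k*√10)
(-39 - 26)*B((-1 + 5)/(-4 - 3)) = (-39 - 26)*(((-1 + 5)/(-4 - 3))*(1 + √10)) = -65*4/(-7)*(1 + √10) = -65*4*(-⅐)*(1 + √10) = -(-260)*(1 + √10)/7 = -65*(-4/7 - 4*√10/7) = 260/7 + 260*√10/7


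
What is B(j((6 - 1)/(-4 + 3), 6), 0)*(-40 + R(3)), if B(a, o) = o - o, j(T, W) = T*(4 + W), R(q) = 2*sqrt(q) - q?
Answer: 0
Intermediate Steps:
R(q) = -q + 2*sqrt(q)
B(a, o) = 0
B(j((6 - 1)/(-4 + 3), 6), 0)*(-40 + R(3)) = 0*(-40 + (-1*3 + 2*sqrt(3))) = 0*(-40 + (-3 + 2*sqrt(3))) = 0*(-43 + 2*sqrt(3)) = 0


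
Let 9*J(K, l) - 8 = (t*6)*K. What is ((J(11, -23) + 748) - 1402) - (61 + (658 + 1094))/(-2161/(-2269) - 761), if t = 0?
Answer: -1442838553/2217276 ≈ -650.73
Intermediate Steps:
J(K, l) = 8/9 (J(K, l) = 8/9 + ((0*6)*K)/9 = 8/9 + (0*K)/9 = 8/9 + (⅑)*0 = 8/9 + 0 = 8/9)
((J(11, -23) + 748) - 1402) - (61 + (658 + 1094))/(-2161/(-2269) - 761) = ((8/9 + 748) - 1402) - (61 + (658 + 1094))/(-2161/(-2269) - 761) = (6740/9 - 1402) - (61 + 1752)/(-2161*(-1/2269) - 761) = -5878/9 - 1813/(2161/2269 - 761) = -5878/9 - 1813/(-1724548/2269) = -5878/9 - 1813*(-2269)/1724548 = -5878/9 - 1*(-587671/246364) = -5878/9 + 587671/246364 = -1442838553/2217276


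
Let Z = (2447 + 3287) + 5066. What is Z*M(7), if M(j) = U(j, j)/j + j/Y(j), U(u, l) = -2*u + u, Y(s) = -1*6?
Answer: -23400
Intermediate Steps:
Y(s) = -6
Z = 10800 (Z = 5734 + 5066 = 10800)
U(u, l) = -u
M(j) = -1 - j/6 (M(j) = (-j)/j + j/(-6) = -1 + j*(-1/6) = -1 - j/6)
Z*M(7) = 10800*(-1 - 1/6*7) = 10800*(-1 - 7/6) = 10800*(-13/6) = -23400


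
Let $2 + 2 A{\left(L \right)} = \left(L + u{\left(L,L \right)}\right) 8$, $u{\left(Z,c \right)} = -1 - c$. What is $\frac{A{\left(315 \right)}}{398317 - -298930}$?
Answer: $- \frac{5}{697247} \approx -7.1711 \cdot 10^{-6}$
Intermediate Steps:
$A{\left(L \right)} = -5$ ($A{\left(L \right)} = -1 + \frac{\left(L - \left(1 + L\right)\right) 8}{2} = -1 + \frac{\left(-1\right) 8}{2} = -1 + \frac{1}{2} \left(-8\right) = -1 - 4 = -5$)
$\frac{A{\left(315 \right)}}{398317 - -298930} = - \frac{5}{398317 - -298930} = - \frac{5}{398317 + 298930} = - \frac{5}{697247}$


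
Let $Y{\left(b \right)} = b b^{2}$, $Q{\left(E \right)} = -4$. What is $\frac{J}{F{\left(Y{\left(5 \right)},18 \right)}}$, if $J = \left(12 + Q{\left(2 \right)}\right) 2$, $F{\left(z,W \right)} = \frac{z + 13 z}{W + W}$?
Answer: $\frac{288}{875} \approx 0.32914$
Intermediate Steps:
$Y{\left(b \right)} = b^{3}$
$F{\left(z,W \right)} = \frac{7 z}{W}$ ($F{\left(z,W \right)} = \frac{14 z}{2 W} = 14 z \frac{1}{2 W} = \frac{7 z}{W}$)
$J = 16$ ($J = \left(12 - 4\right) 2 = 8 \cdot 2 = 16$)
$\frac{J}{F{\left(Y{\left(5 \right)},18 \right)}} = \frac{16}{7 \cdot 5^{3} \cdot \frac{1}{18}} = \frac{16}{7 \cdot 125 \cdot \frac{1}{18}} = \frac{16}{\frac{875}{18}} = 16 \cdot \frac{18}{875} = \frac{288}{875}$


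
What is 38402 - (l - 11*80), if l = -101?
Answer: 39383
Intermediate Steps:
38402 - (l - 11*80) = 38402 - (-101 - 11*80) = 38402 - (-101 - 880) = 38402 - 1*(-981) = 38402 + 981 = 39383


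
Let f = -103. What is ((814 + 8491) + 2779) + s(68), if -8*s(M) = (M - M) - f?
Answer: 96569/8 ≈ 12071.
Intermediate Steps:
s(M) = -103/8 (s(M) = -((M - M) - 1*(-103))/8 = -(0 + 103)/8 = -⅛*103 = -103/8)
((814 + 8491) + 2779) + s(68) = ((814 + 8491) + 2779) - 103/8 = (9305 + 2779) - 103/8 = 12084 - 103/8 = 96569/8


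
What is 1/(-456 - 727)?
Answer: -1/1183 ≈ -0.00084531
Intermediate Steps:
1/(-456 - 727) = 1/(-1183) = -1/1183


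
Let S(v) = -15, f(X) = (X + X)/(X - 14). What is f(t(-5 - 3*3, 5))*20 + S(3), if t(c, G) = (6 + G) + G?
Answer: 305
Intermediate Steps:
t(c, G) = 6 + 2*G
f(X) = 2*X/(-14 + X) (f(X) = (2*X)/(-14 + X) = 2*X/(-14 + X))
f(t(-5 - 3*3, 5))*20 + S(3) = (2*(6 + 2*5)/(-14 + (6 + 2*5)))*20 - 15 = (2*(6 + 10)/(-14 + (6 + 10)))*20 - 15 = (2*16/(-14 + 16))*20 - 15 = (2*16/2)*20 - 15 = (2*16*(½))*20 - 15 = 16*20 - 15 = 320 - 15 = 305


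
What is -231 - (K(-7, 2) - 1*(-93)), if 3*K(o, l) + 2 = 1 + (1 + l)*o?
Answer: -950/3 ≈ -316.67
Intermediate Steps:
K(o, l) = -1/3 + o*(1 + l)/3 (K(o, l) = -2/3 + (1 + (1 + l)*o)/3 = -2/3 + (1 + o*(1 + l))/3 = -2/3 + (1/3 + o*(1 + l)/3) = -1/3 + o*(1 + l)/3)
-231 - (K(-7, 2) - 1*(-93)) = -231 - ((-1/3 + (1/3)*(-7) + (1/3)*2*(-7)) - 1*(-93)) = -231 - ((-1/3 - 7/3 - 14/3) + 93) = -231 - (-22/3 + 93) = -231 - 1*257/3 = -231 - 257/3 = -950/3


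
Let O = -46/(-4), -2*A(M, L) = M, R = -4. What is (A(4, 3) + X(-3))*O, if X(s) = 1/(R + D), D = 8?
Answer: -161/8 ≈ -20.125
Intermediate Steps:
A(M, L) = -M/2
X(s) = ¼ (X(s) = 1/(-4 + 8) = 1/4 = ¼)
O = 23/2 (O = -46*(-¼) = 23/2 ≈ 11.500)
(A(4, 3) + X(-3))*O = (-½*4 + ¼)*(23/2) = (-2 + ¼)*(23/2) = -7/4*23/2 = -161/8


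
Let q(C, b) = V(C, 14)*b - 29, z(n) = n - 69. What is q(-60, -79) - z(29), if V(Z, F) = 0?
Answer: 11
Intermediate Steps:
z(n) = -69 + n
q(C, b) = -29 (q(C, b) = 0*b - 29 = 0 - 29 = -29)
q(-60, -79) - z(29) = -29 - (-69 + 29) = -29 - 1*(-40) = -29 + 40 = 11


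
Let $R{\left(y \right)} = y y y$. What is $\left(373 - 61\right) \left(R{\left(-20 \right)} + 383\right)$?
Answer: $-2376504$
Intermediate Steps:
$R{\left(y \right)} = y^{3}$ ($R{\left(y \right)} = y^{2} y = y^{3}$)
$\left(373 - 61\right) \left(R{\left(-20 \right)} + 383\right) = \left(373 - 61\right) \left(\left(-20\right)^{3} + 383\right) = 312 \left(-8000 + 383\right) = 312 \left(-7617\right) = -2376504$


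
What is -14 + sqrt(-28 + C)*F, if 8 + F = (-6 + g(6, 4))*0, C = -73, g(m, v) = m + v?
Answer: -14 - 8*I*sqrt(101) ≈ -14.0 - 80.399*I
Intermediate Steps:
F = -8 (F = -8 + (-6 + (6 + 4))*0 = -8 + (-6 + 10)*0 = -8 + 4*0 = -8 + 0 = -8)
-14 + sqrt(-28 + C)*F = -14 + sqrt(-28 - 73)*(-8) = -14 + sqrt(-101)*(-8) = -14 + (I*sqrt(101))*(-8) = -14 - 8*I*sqrt(101)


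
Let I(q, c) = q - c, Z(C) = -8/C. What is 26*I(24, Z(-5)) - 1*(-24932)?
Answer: 127572/5 ≈ 25514.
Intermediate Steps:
26*I(24, Z(-5)) - 1*(-24932) = 26*(24 - (-8)/(-5)) - 1*(-24932) = 26*(24 - (-8)*(-1)/5) + 24932 = 26*(24 - 1*8/5) + 24932 = 26*(24 - 8/5) + 24932 = 26*(112/5) + 24932 = 2912/5 + 24932 = 127572/5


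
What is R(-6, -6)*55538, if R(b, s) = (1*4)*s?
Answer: -1332912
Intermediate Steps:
R(b, s) = 4*s
R(-6, -6)*55538 = (4*(-6))*55538 = -24*55538 = -1332912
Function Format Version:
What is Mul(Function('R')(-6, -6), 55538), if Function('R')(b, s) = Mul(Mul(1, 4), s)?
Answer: -1332912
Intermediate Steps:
Function('R')(b, s) = Mul(4, s)
Mul(Function('R')(-6, -6), 55538) = Mul(Mul(4, -6), 55538) = Mul(-24, 55538) = -1332912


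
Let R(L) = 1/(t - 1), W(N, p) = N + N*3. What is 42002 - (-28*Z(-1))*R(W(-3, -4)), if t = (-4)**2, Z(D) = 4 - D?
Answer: 126034/3 ≈ 42011.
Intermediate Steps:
t = 16
W(N, p) = 4*N (W(N, p) = N + 3*N = 4*N)
R(L) = 1/15 (R(L) = 1/(16 - 1) = 1/15)
42002 - (-28*Z(-1))*R(W(-3, -4)) = 42002 - (-28*(4 - 1*(-1)))/15 = 42002 - (-28*(4 + 1))/15 = 42002 - (-28*5)/15 = 42002 - (-140)/15 = 42002 - 1*(-28/3) = 42002 + 28/3 = 126034/3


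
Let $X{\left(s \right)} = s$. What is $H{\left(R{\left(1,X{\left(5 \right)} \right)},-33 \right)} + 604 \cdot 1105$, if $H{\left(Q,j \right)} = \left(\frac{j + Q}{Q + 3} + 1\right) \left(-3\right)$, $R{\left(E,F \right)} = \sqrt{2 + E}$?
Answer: $667468 - 18 \sqrt{3} \approx 6.6744 \cdot 10^{5}$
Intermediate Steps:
$H{\left(Q,j \right)} = -3 - \frac{3 \left(Q + j\right)}{3 + Q}$ ($H{\left(Q,j \right)} = \left(\frac{Q + j}{3 + Q} + 1\right) \left(-3\right) = \left(1 + \frac{Q + j}{3 + Q}\right) \left(-3\right) = -3 - \frac{3 \left(Q + j\right)}{3 + Q}$)
$H{\left(R{\left(1,X{\left(5 \right)} \right)},-33 \right)} + 604 \cdot 1105 = \frac{3 \left(-3 - -33 - 2 \sqrt{2 + 1}\right)}{3 + \sqrt{2 + 1}} + 604 \cdot 1105 = \frac{3 \left(-3 + 33 - 2 \sqrt{3}\right)}{3 + \sqrt{3}} + 667420 = \frac{3 \left(30 - 2 \sqrt{3}\right)}{3 + \sqrt{3}} + 667420 = 667420 + \frac{3 \left(30 - 2 \sqrt{3}\right)}{3 + \sqrt{3}}$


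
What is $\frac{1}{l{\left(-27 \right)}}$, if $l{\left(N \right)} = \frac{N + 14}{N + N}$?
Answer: $\frac{54}{13} \approx 4.1538$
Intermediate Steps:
$l{\left(N \right)} = \frac{14 + N}{2 N}$
$\frac{1}{l{\left(-27 \right)}} = \frac{1}{\frac{1}{2} \frac{1}{-27} \left(14 - 27\right)} = \frac{1}{\frac{1}{2} \left(- \frac{1}{27}\right) \left(-13\right)} = \frac{1}{\frac{13}{54}} = \frac{54}{13}$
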